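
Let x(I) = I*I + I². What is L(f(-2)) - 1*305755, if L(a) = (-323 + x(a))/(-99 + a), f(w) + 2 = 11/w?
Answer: -65125394/213 ≈ -3.0575e+5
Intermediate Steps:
x(I) = 2*I² (x(I) = I² + I² = 2*I²)
f(w) = -2 + 11/w
L(a) = (-323 + 2*a²)/(-99 + a)
L(f(-2)) - 1*305755 = (-323 + 2*(-2 + 11/(-2))²)/(-99 + (-2 + 11/(-2))) - 1*305755 = (-323 + 2*(-2 + 11*(-½))²)/(-99 + (-2 + 11*(-½))) - 305755 = (-323 + 2*(-2 - 11/2)²)/(-99 + (-2 - 11/2)) - 305755 = (-323 + 2*(-15/2)²)/(-99 - 15/2) - 305755 = (-323 + 2*(225/4))/(-213/2) - 305755 = -2*(-323 + 225/2)/213 - 305755 = -2/213*(-421/2) - 305755 = 421/213 - 305755 = -65125394/213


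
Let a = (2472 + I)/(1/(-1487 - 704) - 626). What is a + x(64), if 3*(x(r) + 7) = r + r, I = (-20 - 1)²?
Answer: 42536840/1371567 ≈ 31.013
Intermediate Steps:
I = 441 (I = (-21)² = 441)
x(r) = -7 + 2*r/3 (x(r) = -7 + (r + r)/3 = -7 + (2*r)/3 = -7 + 2*r/3)
a = -2127461/457189 (a = (2472 + 441)/(1/(-1487 - 704) - 626) = 2913/(1/(-2191) - 626) = 2913/(-1/2191 - 626) = 2913/(-1371567/2191) = 2913*(-2191/1371567) = -2127461/457189 ≈ -4.6534)
a + x(64) = -2127461/457189 + (-7 + (⅔)*64) = -2127461/457189 + (-7 + 128/3) = -2127461/457189 + 107/3 = 42536840/1371567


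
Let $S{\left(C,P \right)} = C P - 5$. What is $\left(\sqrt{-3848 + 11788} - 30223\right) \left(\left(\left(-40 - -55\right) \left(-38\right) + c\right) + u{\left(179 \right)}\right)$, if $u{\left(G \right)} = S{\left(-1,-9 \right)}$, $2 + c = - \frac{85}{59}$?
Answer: $\frac{1015402131}{59} - \frac{67194 \sqrt{1985}}{59} \approx 1.7159 \cdot 10^{7}$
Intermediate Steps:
$c = - \frac{203}{59}$ ($c = -2 - \frac{85}{59} = - \frac{203}{59} \approx -3.4407$)
$S{\left(C,P \right)} = -5 + C P$
$u{\left(G \right)} = 4$ ($u{\left(G \right)} = -5 - -9 = -5 + 9 = 4$)
$\left(\sqrt{-3848 + 11788} - 30223\right) \left(\left(\left(-40 - -55\right) \left(-38\right) + c\right) + u{\left(179 \right)}\right) = \left(\sqrt{-3848 + 11788} - 30223\right) \left(\left(\left(-40 - -55\right) \left(-38\right) - \frac{203}{59}\right) + 4\right) = \left(\sqrt{7940} - 30223\right) \left(\left(\left(-40 + 55\right) \left(-38\right) - \frac{203}{59}\right) + 4\right) = \left(2 \sqrt{1985} - 30223\right) \left(\left(15 \left(-38\right) - \frac{203}{59}\right) + 4\right) = \left(-30223 + 2 \sqrt{1985}\right) \left(\left(-570 - \frac{203}{59}\right) + 4\right) = \left(-30223 + 2 \sqrt{1985}\right) \left(- \frac{33833}{59} + 4\right) = \left(-30223 + 2 \sqrt{1985}\right) \left(- \frac{33597}{59}\right) = \frac{1015402131}{59} - \frac{67194 \sqrt{1985}}{59}$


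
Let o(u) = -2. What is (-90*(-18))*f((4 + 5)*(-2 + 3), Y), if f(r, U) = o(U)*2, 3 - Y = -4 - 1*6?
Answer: -6480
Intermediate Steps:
Y = 13 (Y = 3 - (-4 - 1*6) = 3 - (-4 - 6) = 3 - 1*(-10) = 3 + 10 = 13)
f(r, U) = -4 (f(r, U) = -2*2 = -4)
(-90*(-18))*f((4 + 5)*(-2 + 3), Y) = -90*(-18)*(-4) = 1620*(-4) = -6480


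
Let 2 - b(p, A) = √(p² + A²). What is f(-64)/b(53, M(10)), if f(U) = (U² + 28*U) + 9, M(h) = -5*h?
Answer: 2313/(2 - √5309) ≈ -32.641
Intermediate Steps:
b(p, A) = 2 - √(A² + p²) (b(p, A) = 2 - √(p² + A²) = 2 - √(A² + p²))
f(U) = 9 + U² + 28*U
f(-64)/b(53, M(10)) = (9 + (-64)² + 28*(-64))/(2 - √((-5*10)² + 53²)) = (9 + 4096 - 1792)/(2 - √((-50)² + 2809)) = 2313/(2 - √(2500 + 2809)) = 2313/(2 - √5309)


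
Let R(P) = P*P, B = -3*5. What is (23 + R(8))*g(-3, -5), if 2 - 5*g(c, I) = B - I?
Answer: 1044/5 ≈ 208.80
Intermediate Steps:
B = -15
g(c, I) = 17/5 + I/5 (g(c, I) = ⅖ - (-15 - I)/5 = ⅖ + (3 + I/5) = 17/5 + I/5)
R(P) = P²
(23 + R(8))*g(-3, -5) = (23 + 8²)*(17/5 + (⅕)*(-5)) = (23 + 64)*(17/5 - 1) = 87*(12/5) = 1044/5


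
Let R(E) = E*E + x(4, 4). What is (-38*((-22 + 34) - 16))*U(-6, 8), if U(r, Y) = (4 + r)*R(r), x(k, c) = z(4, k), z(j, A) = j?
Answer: -12160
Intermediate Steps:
x(k, c) = 4
R(E) = 4 + E² (R(E) = E*E + 4 = E² + 4 = 4 + E²)
U(r, Y) = (4 + r)*(4 + r²)
(-38*((-22 + 34) - 16))*U(-6, 8) = (-38*((-22 + 34) - 16))*((4 - 6)*(4 + (-6)²)) = (-38*(12 - 16))*(-2*(4 + 36)) = (-38*(-4))*(-2*40) = 152*(-80) = -12160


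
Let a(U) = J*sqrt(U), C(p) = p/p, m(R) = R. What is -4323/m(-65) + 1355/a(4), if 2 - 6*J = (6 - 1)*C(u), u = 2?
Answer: -83752/65 ≈ -1288.5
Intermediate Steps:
C(p) = 1
J = -1/2 (J = 1/3 - (6 - 1)/6 = 1/3 - 5/6 = -1/2 ≈ -0.50000)
a(U) = -sqrt(U)/2
-4323/m(-65) + 1355/a(4) = -4323/(-65) + 1355/((-sqrt(4)/2)) = -4323*(-1/65) + 1355/((-1/2*2)) = 4323/65 + 1355/(-1) = 4323/65 + 1355*(-1) = 4323/65 - 1355 = -83752/65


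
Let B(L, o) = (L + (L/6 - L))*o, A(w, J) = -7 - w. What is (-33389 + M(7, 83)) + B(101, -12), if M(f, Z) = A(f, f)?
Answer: -33605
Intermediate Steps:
M(f, Z) = -7 - f
B(L, o) = L*o/6 (B(L, o) = (L + (L*(⅙) - L))*o = (L + (L/6 - L))*o = (L - 5*L/6)*o = (L/6)*o = L*o/6)
(-33389 + M(7, 83)) + B(101, -12) = (-33389 + (-7 - 1*7)) + (⅙)*101*(-12) = (-33389 + (-7 - 7)) - 202 = (-33389 - 14) - 202 = -33403 - 202 = -33605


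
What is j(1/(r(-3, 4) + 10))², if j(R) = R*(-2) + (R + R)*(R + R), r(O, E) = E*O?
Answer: 4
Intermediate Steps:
j(R) = -2*R + 4*R² (j(R) = -2*R + (2*R)*(2*R) = -2*R + 4*R²)
j(1/(r(-3, 4) + 10))² = (2*(-1 + 2/(4*(-3) + 10))/(4*(-3) + 10))² = (2*(-1 + 2/(-12 + 10))/(-12 + 10))² = (2*(-1 + 2/(-2))/(-2))² = (2*(-½)*(-1 + 2*(-½)))² = (2*(-½)*(-1 - 1))² = (2*(-½)*(-2))² = 2² = 4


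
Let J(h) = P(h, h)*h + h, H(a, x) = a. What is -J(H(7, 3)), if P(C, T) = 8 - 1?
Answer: -56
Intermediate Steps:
P(C, T) = 7
J(h) = 8*h (J(h) = 7*h + h = 8*h)
-J(H(7, 3)) = -8*7 = -1*56 = -56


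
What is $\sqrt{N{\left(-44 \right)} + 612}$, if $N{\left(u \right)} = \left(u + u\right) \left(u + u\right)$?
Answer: $2 \sqrt{2089} \approx 91.411$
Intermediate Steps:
$N{\left(u \right)} = 4 u^{2}$ ($N{\left(u \right)} = 2 u 2 u = 4 u^{2}$)
$\sqrt{N{\left(-44 \right)} + 612} = \sqrt{4 \left(-44\right)^{2} + 612} = \sqrt{4 \cdot 1936 + 612} = \sqrt{7744 + 612} = \sqrt{8356} = 2 \sqrt{2089}$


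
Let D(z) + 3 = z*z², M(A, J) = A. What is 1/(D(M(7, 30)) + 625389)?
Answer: 1/625729 ≈ 1.5981e-6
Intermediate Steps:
D(z) = -3 + z³ (D(z) = -3 + z*z² = -3 + z³)
1/(D(M(7, 30)) + 625389) = 1/((-3 + 7³) + 625389) = 1/((-3 + 343) + 625389) = 1/(340 + 625389) = 1/625729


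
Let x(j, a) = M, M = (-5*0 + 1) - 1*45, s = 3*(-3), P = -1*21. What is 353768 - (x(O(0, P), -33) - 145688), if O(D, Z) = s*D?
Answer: 499500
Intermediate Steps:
P = -21
s = -9
O(D, Z) = -9*D
M = -44 (M = (0 + 1) - 45 = 1 - 45 = -44)
x(j, a) = -44
353768 - (x(O(0, P), -33) - 145688) = 353768 - (-44 - 145688) = 353768 - 1*(-145732) = 353768 + 145732 = 499500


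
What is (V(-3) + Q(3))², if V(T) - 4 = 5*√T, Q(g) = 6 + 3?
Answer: 94 + 130*I*√3 ≈ 94.0 + 225.17*I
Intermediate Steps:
Q(g) = 9
V(T) = 4 + 5*√T
(V(-3) + Q(3))² = ((4 + 5*√(-3)) + 9)² = ((4 + 5*(I*√3)) + 9)² = ((4 + 5*I*√3) + 9)² = (13 + 5*I*√3)²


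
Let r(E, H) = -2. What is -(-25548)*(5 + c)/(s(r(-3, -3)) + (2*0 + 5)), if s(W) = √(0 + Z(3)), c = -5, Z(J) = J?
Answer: 0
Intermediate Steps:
s(W) = √3 (s(W) = √(0 + 3) = √3)
-(-25548)*(5 + c)/(s(r(-3, -3)) + (2*0 + 5)) = -(-25548)*(5 - 5)/(√3 + (2*0 + 5)) = -(-25548)*0/(√3 + (0 + 5)) = -(-25548)*0/(√3 + 5) = -(-25548)*0/(5 + √3) = -(-25548)*0 = -6387*0 = 0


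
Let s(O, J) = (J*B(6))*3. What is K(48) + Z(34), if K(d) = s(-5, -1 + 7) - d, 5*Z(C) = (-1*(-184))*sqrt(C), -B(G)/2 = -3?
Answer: 60 + 184*sqrt(34)/5 ≈ 274.58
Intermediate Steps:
B(G) = 6 (B(G) = -2*(-3) = 6)
s(O, J) = 18*J (s(O, J) = (J*6)*3 = (6*J)*3 = 18*J)
Z(C) = 184*sqrt(C)/5 (Z(C) = ((-1*(-184))*sqrt(C))/5 = (184*sqrt(C))/5 = 184*sqrt(C)/5)
K(d) = 108 - d (K(d) = 18*(-1 + 7) - d = 18*6 - d = 108 - d)
K(48) + Z(34) = (108 - 1*48) + 184*sqrt(34)/5 = (108 - 48) + 184*sqrt(34)/5 = 60 + 184*sqrt(34)/5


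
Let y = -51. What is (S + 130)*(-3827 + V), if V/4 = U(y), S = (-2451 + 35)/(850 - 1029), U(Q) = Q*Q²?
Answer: -13727394666/179 ≈ -7.6689e+7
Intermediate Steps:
U(Q) = Q³
S = 2416/179 (S = -2416/(-179) = -2416*(-1/179) = 2416/179 ≈ 13.497)
V = -530604 (V = 4*(-51)³ = 4*(-132651) = -530604)
(S + 130)*(-3827 + V) = (2416/179 + 130)*(-3827 - 530604) = (25686/179)*(-534431) = -13727394666/179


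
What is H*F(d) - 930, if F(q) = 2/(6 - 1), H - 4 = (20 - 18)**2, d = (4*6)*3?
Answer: -4634/5 ≈ -926.80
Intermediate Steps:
d = 72 (d = 24*3 = 72)
H = 8 (H = 4 + (20 - 18)**2 = 4 + 2**2 = 4 + 4 = 8)
F(q) = 2/5
H*F(d) - 930 = 8*(2/5) - 930 = 16/5 - 930 = -4634/5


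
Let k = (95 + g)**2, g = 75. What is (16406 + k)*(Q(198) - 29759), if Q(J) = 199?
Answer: -1339245360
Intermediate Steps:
k = 28900 (k = (95 + 75)**2 = 170**2 = 28900)
(16406 + k)*(Q(198) - 29759) = (16406 + 28900)*(199 - 29759) = 45306*(-29560) = -1339245360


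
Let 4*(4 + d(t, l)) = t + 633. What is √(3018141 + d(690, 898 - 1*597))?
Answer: √12073871/2 ≈ 1737.4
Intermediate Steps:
d(t, l) = 617/4 + t/4 (d(t, l) = -4 + (t + 633)/4 = -4 + (633 + t)/4 = -4 + (633/4 + t/4) = 617/4 + t/4)
√(3018141 + d(690, 898 - 1*597)) = √(3018141 + (617/4 + (¼)*690)) = √(3018141 + (617/4 + 345/2)) = √(3018141 + 1307/4) = √(12073871/4) = √12073871/2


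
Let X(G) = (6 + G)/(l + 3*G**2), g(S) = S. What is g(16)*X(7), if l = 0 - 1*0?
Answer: 208/147 ≈ 1.4150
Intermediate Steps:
l = 0 (l = 0 + 0 = 0)
X(G) = (6 + G)/(3*G**2) (X(G) = (6 + G)/(0 + 3*G**2) = (6 + G)/((3*G**2)) = (6 + G)*(1/(3*G**2)) = (6 + G)/(3*G**2))
g(16)*X(7) = 16*((1/3)*(6 + 7)/7**2) = 16*((1/3)*(1/49)*13) = 16*(13/147) = 208/147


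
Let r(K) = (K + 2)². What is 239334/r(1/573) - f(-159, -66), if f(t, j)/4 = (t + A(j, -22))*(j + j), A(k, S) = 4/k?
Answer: -31909813370/1315609 ≈ -24255.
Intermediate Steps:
f(t, j) = 8*j*(t + 4/j) (f(t, j) = 4*((t + 4/j)*(j + j)) = 4*((t + 4/j)*(2*j)) = 4*(2*j*(t + 4/j)) = 8*j*(t + 4/j))
r(K) = (2 + K)²
239334/r(1/573) - f(-159, -66) = 239334/((2 + 1/573)²) - (32 + 8*(-66)*(-159)) = 239334/((2 + 1/573)²) - (32 + 83952) = 239334/((1147/573)²) - 1*83984 = 239334/(1315609/328329) - 83984 = 239334*(328329/1315609) - 83984 = 78580292886/1315609 - 83984 = -31909813370/1315609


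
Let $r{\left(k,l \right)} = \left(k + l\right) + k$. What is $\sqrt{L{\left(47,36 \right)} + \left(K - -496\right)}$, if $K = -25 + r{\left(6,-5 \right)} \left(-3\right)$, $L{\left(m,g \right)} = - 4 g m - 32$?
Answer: $5 i \sqrt{254} \approx 79.687 i$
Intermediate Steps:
$r{\left(k,l \right)} = l + 2 k$
$L{\left(m,g \right)} = -32 - 4 g m$ ($L{\left(m,g \right)} = - 4 g m - 32 = -32 - 4 g m$)
$K = -46$ ($K = -25 + \left(-5 + 2 \cdot 6\right) \left(-3\right) = -25 + \left(-5 + 12\right) \left(-3\right) = -25 + 7 \left(-3\right) = -25 - 21 = -46$)
$\sqrt{L{\left(47,36 \right)} + \left(K - -496\right)} = \sqrt{\left(-32 - 144 \cdot 47\right) - -450} = \sqrt{\left(-32 - 6768\right) + \left(-46 + 496\right)} = \sqrt{-6800 + 450} = \sqrt{-6350} = 5 i \sqrt{254}$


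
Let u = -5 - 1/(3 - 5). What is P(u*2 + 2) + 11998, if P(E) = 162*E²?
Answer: 19936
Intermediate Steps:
u = -9/2 (u = -5 - 1/(-2) = -5 - 1*(-½) = -5 + ½ = -9/2 ≈ -4.5000)
P(u*2 + 2) + 11998 = 162*(-9/2*2 + 2)² + 11998 = 162*(-9 + 2)² + 11998 = 162*(-7)² + 11998 = 162*49 + 11998 = 7938 + 11998 = 19936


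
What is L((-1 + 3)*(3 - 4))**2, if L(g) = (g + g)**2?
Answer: 256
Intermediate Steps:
L(g) = 4*g**2 (L(g) = (2*g)**2 = 4*g**2)
L((-1 + 3)*(3 - 4))**2 = (4*((-1 + 3)*(3 - 4))**2)**2 = (4*(2*(-1))**2)**2 = (4*(-2)**2)**2 = (4*4)**2 = 16**2 = 256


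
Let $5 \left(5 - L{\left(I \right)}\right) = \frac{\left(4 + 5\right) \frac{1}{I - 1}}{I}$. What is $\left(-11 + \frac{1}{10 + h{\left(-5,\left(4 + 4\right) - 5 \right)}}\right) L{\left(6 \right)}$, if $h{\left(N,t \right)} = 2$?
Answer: $- \frac{32357}{600} \approx -53.928$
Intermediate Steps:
$L{\left(I \right)} = 5 - \frac{9}{5 I \left(-1 + I\right)}$ ($L{\left(I \right)} = 5 - \frac{\frac{4 + 5}{I - 1} \frac{1}{I}}{5} = 5 - \frac{\frac{9}{-1 + I} \frac{1}{I}}{5} = 5 - \frac{9 \frac{1}{I} \frac{1}{-1 + I}}{5} = 5 - \frac{9}{5 I \left(-1 + I\right)}$)
$\left(-11 + \frac{1}{10 + h{\left(-5,\left(4 + 4\right) - 5 \right)}}\right) L{\left(6 \right)} = \left(-11 + \frac{1}{10 + 2}\right) \frac{-9 - 150 + 25 \cdot 6^{2}}{5 \cdot 6 \left(-1 + 6\right)} = \left(-11 + \frac{1}{12}\right) \frac{1}{5} \cdot \frac{1}{6} \cdot \frac{1}{5} \left(-9 - 150 + 25 \cdot 36\right) = \left(-11 + \frac{1}{12}\right) \frac{1}{5} \cdot \frac{1}{6} \cdot \frac{1}{5} \left(-9 - 150 + 900\right) = - \frac{131 \cdot \frac{1}{5} \cdot \frac{1}{6} \cdot \frac{1}{5} \cdot 741}{12} = \left(- \frac{131}{12}\right) \frac{247}{50} = - \frac{32357}{600}$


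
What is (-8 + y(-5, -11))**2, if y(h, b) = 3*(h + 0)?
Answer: 529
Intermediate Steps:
y(h, b) = 3*h
(-8 + y(-5, -11))**2 = (-8 + 3*(-5))**2 = (-8 - 15)**2 = (-23)**2 = 529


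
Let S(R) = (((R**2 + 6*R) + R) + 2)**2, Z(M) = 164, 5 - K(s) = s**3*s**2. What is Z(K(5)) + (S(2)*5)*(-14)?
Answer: -27836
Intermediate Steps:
K(s) = 5 - s**5 (K(s) = 5 - s**3*s**2 = 5 - s**5)
S(R) = (2 + R**2 + 7*R)**2 (S(R) = ((R**2 + 7*R) + 2)**2 = (2 + R**2 + 7*R)**2)
Z(K(5)) + (S(2)*5)*(-14) = 164 + ((2 + 2**2 + 7*2)**2*5)*(-14) = 164 + ((2 + 4 + 14)**2*5)*(-14) = 164 + (20**2*5)*(-14) = 164 + (400*5)*(-14) = 164 + 2000*(-14) = 164 - 28000 = -27836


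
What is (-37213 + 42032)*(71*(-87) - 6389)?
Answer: -60555554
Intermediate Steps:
(-37213 + 42032)*(71*(-87) - 6389) = 4819*(-6177 - 6389) = 4819*(-12566) = -60555554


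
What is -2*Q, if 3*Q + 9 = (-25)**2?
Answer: -1232/3 ≈ -410.67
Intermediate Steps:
Q = 616/3 (Q = -3 + (1/3)*(-25)**2 = -3 + (1/3)*625 = -3 + 625/3 = 616/3 ≈ 205.33)
-2*Q = -2*616/3 = -1232/3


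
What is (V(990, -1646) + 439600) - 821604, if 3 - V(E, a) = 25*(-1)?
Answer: -381976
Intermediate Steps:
V(E, a) = 28 (V(E, a) = 3 - 25*(-1) = 3 - 1*(-25) = 3 + 25 = 28)
(V(990, -1646) + 439600) - 821604 = (28 + 439600) - 821604 = 439628 - 821604 = -381976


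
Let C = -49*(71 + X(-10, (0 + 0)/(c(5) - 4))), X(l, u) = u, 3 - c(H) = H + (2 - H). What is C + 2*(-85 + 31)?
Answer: -3587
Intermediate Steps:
c(H) = 1 (c(H) = 3 - (H + (2 - H)) = 3 - 1*2 = 3 - 2 = 1)
C = -3479 (C = -49*(71 + (0 + 0)/(1 - 4)) = -49*(71 + 0/(-3)) = -49*(71 + 0*(-⅓)) = -49*(71 + 0) = -49*71 = -3479)
C + 2*(-85 + 31) = -3479 + 2*(-85 + 31) = -3479 + 2*(-54) = -3479 - 108 = -3587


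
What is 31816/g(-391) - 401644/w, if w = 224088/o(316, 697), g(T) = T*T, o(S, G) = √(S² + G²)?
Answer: 31816/152881 - 100411*√585665/56022 ≈ -1371.5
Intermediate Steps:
o(S, G) = √(G² + S²)
g(T) = T²
w = 224088*√585665/585665 (w = 224088/(√(697² + 316²)) = 224088/(√(485809 + 99856)) = 224088/(√585665) = 224088*(√585665/585665) = 224088*√585665/585665 ≈ 292.82)
31816/g(-391) - 401644/w = 31816/((-391)²) - 401644*√585665/224088 = 31816/152881 - 100411*√585665/56022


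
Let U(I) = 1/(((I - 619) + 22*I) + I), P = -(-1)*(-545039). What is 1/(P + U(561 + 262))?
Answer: -19133/10428231186 ≈ -1.8347e-6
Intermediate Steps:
P = -545039 (P = -1*545039 = -545039)
U(I) = 1/(-619 + 24*I) (U(I) = 1/(((-619 + I) + 22*I) + I) = 1/((-619 + 23*I) + I) = 1/(-619 + 24*I))
1/(P + U(561 + 262)) = 1/(-545039 + 1/(-619 + 24*(561 + 262))) = 1/(-545039 + 1/(-619 + 24*823)) = 1/(-545039 + 1/(-619 + 19752)) = 1/(-545039 + 1/19133) = 1/(-10428231186/19133) = -19133/10428231186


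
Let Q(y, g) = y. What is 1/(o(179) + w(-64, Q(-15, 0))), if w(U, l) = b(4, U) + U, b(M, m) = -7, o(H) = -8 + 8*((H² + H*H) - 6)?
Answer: 1/512529 ≈ 1.9511e-6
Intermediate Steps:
o(H) = -56 + 16*H² (o(H) = -8 + 8*((H² + H²) - 6) = -8 + 8*(2*H² - 6) = -8 + 8*(-6 + 2*H²) = -8 + (-48 + 16*H²) = -56 + 16*H²)
w(U, l) = -7 + U
1/(o(179) + w(-64, Q(-15, 0))) = 1/((-56 + 16*179²) + (-7 - 64)) = 1/((-56 + 16*32041) - 71) = 1/((-56 + 512656) - 71) = 1/(512600 - 71) = 1/512529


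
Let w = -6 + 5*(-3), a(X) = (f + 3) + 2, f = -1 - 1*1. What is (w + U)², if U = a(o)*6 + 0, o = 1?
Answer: 9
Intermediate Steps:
f = -2 (f = -1 - 1 = -2)
a(X) = 3 (a(X) = (-2 + 3) + 2 = 1 + 2 = 3)
w = -21 (w = -6 - 15 = -21)
U = 18 (U = 3*6 + 0 = 18 + 0 = 18)
(w + U)² = (-21 + 18)² = (-3)² = 9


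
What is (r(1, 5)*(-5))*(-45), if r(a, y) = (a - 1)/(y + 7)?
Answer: 0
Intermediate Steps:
r(a, y) = (-1 + a)/(7 + y)
(r(1, 5)*(-5))*(-45) = (((-1 + 1)/(7 + 5))*(-5))*(-45) = ((0/12)*(-5))*(-45) = (((1/12)*0)*(-5))*(-45) = (0*(-5))*(-45) = 0*(-45) = 0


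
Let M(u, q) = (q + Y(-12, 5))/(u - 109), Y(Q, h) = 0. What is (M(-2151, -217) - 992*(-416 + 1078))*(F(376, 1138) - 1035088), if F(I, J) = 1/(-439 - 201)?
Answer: 983185094013702183/1446400 ≈ 6.7975e+11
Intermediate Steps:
F(I, J) = -1/640 (F(I, J) = 1/(-640) = -1/640)
M(u, q) = q/(-109 + u) (M(u, q) = (q + 0)/(u - 109) = q/(-109 + u))
(M(-2151, -217) - 992*(-416 + 1078))*(F(376, 1138) - 1035088) = (-217/(-109 - 2151) - 992*(-416 + 1078))*(-1/640 - 1035088) = (-217/(-2260) - 992*662)*(-662456321/640) = (-217*(-1/2260) - 656704)*(-662456321/640) = (217/2260 - 656704)*(-662456321/640) = -1484150823/2260*(-662456321/640) = 983185094013702183/1446400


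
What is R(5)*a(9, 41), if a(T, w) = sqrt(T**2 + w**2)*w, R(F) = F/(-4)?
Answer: -205*sqrt(1762)/4 ≈ -2151.3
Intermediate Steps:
R(F) = -F/4 (R(F) = F*(-1/4) = -F/4)
a(T, w) = w*sqrt(T**2 + w**2)
R(5)*a(9, 41) = (-1/4*5)*(41*sqrt(9**2 + 41**2)) = -205*sqrt(81 + 1681)/4 = -205*sqrt(1762)/4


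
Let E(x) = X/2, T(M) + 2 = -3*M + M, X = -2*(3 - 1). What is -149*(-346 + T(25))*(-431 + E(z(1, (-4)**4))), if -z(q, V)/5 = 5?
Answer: -25677766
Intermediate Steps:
z(q, V) = -25 (z(q, V) = -5*5 = -25)
X = -4 (X = -2*2 = -4)
T(M) = -2 - 2*M (T(M) = -2 + (-3*M + M) = -2 - 2*M)
E(x) = -2 (E(x) = -4/2 = -4*1/2 = -2)
-149*(-346 + T(25))*(-431 + E(z(1, (-4)**4))) = -149*(-346 + (-2 - 2*25))*(-431 - 2) = -149*(-346 + (-2 - 50))*(-433) = -149*(-346 - 52)*(-433) = -(-59302)*(-433) = -149*172334 = -25677766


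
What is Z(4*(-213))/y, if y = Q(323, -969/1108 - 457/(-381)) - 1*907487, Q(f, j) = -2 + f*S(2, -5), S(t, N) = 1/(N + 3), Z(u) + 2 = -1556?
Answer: 3116/1815301 ≈ 0.0017165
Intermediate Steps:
Z(u) = -1558 (Z(u) = -2 - 1556 = -1558)
S(t, N) = 1/(3 + N)
Q(f, j) = -2 - f/2 (Q(f, j) = -2 + f/(3 - 5) = -2 + f/(-2) = -2 + f*(-½) = -2 - f/2)
y = -1815301/2 (y = (-2 - ½*323) - 1*907487 = (-2 - 323/2) - 907487 = -327/2 - 907487 = -1815301/2 ≈ -9.0765e+5)
Z(4*(-213))/y = -1558/(-1815301/2) = -1558*(-2/1815301) = 3116/1815301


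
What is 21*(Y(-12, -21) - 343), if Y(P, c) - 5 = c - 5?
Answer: -7644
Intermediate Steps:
Y(P, c) = c (Y(P, c) = 5 + (c - 5) = 5 + (-5 + c) = c)
21*(Y(-12, -21) - 343) = 21*(-21 - 343) = 21*(-364) = -7644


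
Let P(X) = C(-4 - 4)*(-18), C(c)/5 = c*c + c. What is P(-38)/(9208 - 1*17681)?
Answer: 5040/8473 ≈ 0.59483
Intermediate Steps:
C(c) = 5*c + 5*c² (C(c) = 5*(c*c + c) = 5*(c² + c) = 5*(c + c²) = 5*c + 5*c²)
P(X) = -5040 (P(X) = (5*(-4 - 4)*(1 + (-4 - 4)))*(-18) = (5*(-8)*(1 - 8))*(-18) = (5*(-8)*(-7))*(-18) = 280*(-18) = -5040)
P(-38)/(9208 - 1*17681) = -5040/(9208 - 1*17681) = -5040/(9208 - 17681) = -5040/(-8473) = -5040*(-1/8473) = 5040/8473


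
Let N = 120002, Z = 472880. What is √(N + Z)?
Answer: √592882 ≈ 769.99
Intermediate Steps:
√(N + Z) = √(120002 + 472880) = √592882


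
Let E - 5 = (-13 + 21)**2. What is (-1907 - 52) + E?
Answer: -1890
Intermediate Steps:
E = 69 (E = 5 + (-13 + 21)**2 = 5 + 8**2 = 5 + 64 = 69)
(-1907 - 52) + E = (-1907 - 52) + 69 = -1959 + 69 = -1890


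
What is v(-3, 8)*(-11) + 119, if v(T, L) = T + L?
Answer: 64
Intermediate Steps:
v(T, L) = L + T
v(-3, 8)*(-11) + 119 = (8 - 3)*(-11) + 119 = 5*(-11) + 119 = -55 + 119 = 64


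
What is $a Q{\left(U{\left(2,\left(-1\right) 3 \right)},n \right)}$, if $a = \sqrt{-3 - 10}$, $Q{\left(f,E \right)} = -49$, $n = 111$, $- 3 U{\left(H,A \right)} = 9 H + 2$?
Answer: $- 49 i \sqrt{13} \approx - 176.67 i$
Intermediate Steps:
$U{\left(H,A \right)} = - \frac{2}{3} - 3 H$ ($U{\left(H,A \right)} = - \frac{9 H + 2}{3} = - \frac{2 + 9 H}{3} = - \frac{2}{3} - 3 H$)
$a = i \sqrt{13}$ ($a = \sqrt{-13} = i \sqrt{13} \approx 3.6056 i$)
$a Q{\left(U{\left(2,\left(-1\right) 3 \right)},n \right)} = i \sqrt{13} \left(-49\right) = - 49 i \sqrt{13}$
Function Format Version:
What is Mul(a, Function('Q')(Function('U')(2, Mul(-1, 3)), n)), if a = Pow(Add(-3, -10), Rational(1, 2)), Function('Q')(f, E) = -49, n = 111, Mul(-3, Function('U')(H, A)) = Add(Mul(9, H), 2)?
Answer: Mul(-49, I, Pow(13, Rational(1, 2))) ≈ Mul(-176.67, I)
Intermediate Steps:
Function('U')(H, A) = Add(Rational(-2, 3), Mul(-3, H)) (Function('U')(H, A) = Mul(Rational(-1, 3), Add(Mul(9, H), 2)) = Mul(Rational(-1, 3), Add(2, Mul(9, H))) = Add(Rational(-2, 3), Mul(-3, H)))
a = Mul(I, Pow(13, Rational(1, 2))) (a = Pow(-13, Rational(1, 2)) = Mul(I, Pow(13, Rational(1, 2))) ≈ Mul(3.6056, I))
Mul(a, Function('Q')(Function('U')(2, Mul(-1, 3)), n)) = Mul(Mul(I, Pow(13, Rational(1, 2))), -49) = Mul(-49, I, Pow(13, Rational(1, 2)))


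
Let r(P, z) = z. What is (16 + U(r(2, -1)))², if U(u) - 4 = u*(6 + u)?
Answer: 225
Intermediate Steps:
U(u) = 4 + u*(6 + u)
(16 + U(r(2, -1)))² = (16 + (4 + (-1)² + 6*(-1)))² = (16 + (4 + 1 - 6))² = (16 - 1)² = 15² = 225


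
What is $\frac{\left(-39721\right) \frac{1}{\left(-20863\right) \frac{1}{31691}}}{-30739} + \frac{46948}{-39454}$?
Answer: $- \frac{39886370596215}{12651078122339} \approx -3.1528$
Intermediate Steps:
$\frac{\left(-39721\right) \frac{1}{\left(-20863\right) \frac{1}{31691}}}{-30739} + \frac{46948}{-39454} = - \frac{39721}{\left(-20863\right) \frac{1}{31691}} \left(- \frac{1}{30739}\right) + 46948 \left(- \frac{1}{39454}\right) = - \frac{39721}{- \frac{20863}{31691}} \left(- \frac{1}{30739}\right) - \frac{23474}{19727} = \left(-39721\right) \left(- \frac{31691}{20863}\right) \left(- \frac{1}{30739}\right) - \frac{23474}{19727} = \frac{1258798211}{20863} \left(- \frac{1}{30739}\right) - \frac{23474}{19727} = - \frac{1258798211}{641307757} - \frac{23474}{19727} = - \frac{39886370596215}{12651078122339}$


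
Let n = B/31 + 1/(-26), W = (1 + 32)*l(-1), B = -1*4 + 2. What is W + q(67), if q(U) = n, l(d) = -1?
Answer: -26681/806 ≈ -33.103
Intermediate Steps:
B = -2 (B = -4 + 2 = -2)
W = -33 (W = (1 + 32)*(-1) = 33*(-1) = -33)
n = -83/806 (n = -2/31 + 1/(-26) = -2*1/31 + 1*(-1/26) = -2/31 - 1/26 = -83/806 ≈ -0.10298)
q(U) = -83/806
W + q(67) = -33 - 83/806 = -26681/806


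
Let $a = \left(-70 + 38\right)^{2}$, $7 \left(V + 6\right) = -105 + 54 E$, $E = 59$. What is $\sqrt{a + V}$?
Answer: $\frac{\sqrt{71449}}{7} \approx 38.186$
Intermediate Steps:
$V = \frac{3039}{7}$ ($V = -6 + \frac{-105 + 54 \cdot 59}{7} = -6 + \frac{-105 + 3186}{7} = -6 + \frac{1}{7} \cdot 3081 = -6 + \frac{3081}{7} = \frac{3039}{7} \approx 434.14$)
$a = 1024$ ($a = \left(-32\right)^{2} = 1024$)
$\sqrt{a + V} = \sqrt{1024 + \frac{3039}{7}} = \sqrt{\frac{10207}{7}} = \frac{\sqrt{71449}}{7}$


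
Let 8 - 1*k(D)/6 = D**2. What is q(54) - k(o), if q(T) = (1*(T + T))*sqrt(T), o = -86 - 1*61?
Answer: 129606 + 324*sqrt(6) ≈ 1.3040e+5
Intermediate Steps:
o = -147 (o = -86 - 61 = -147)
k(D) = 48 - 6*D**2
q(T) = 2*T**(3/2) (q(T) = (1*(2*T))*sqrt(T) = (2*T)*sqrt(T) = 2*T**(3/2))
q(54) - k(o) = 2*54**(3/2) - (48 - 6*(-147)**2) = 2*(162*sqrt(6)) - (48 - 6*21609) = 324*sqrt(6) - (48 - 129654) = 324*sqrt(6) - 1*(-129606) = 324*sqrt(6) + 129606 = 129606 + 324*sqrt(6)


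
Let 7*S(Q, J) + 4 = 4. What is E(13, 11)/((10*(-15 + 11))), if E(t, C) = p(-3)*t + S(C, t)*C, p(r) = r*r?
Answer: -117/40 ≈ -2.9250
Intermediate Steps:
S(Q, J) = 0 (S(Q, J) = -4/7 + (1/7)*4 = -4/7 + 4/7 = 0)
p(r) = r**2
E(t, C) = 9*t (E(t, C) = (-3)**2*t + 0*C = 9*t + 0 = 9*t)
E(13, 11)/((10*(-15 + 11))) = (9*13)/((10*(-15 + 11))) = 117/((10*(-4))) = 117/(-40) = 117*(-1/40) = -117/40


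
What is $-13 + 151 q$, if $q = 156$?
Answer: $23543$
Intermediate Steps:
$-13 + 151 q = -13 + 151 \cdot 156 = -13 + 23556 = 23543$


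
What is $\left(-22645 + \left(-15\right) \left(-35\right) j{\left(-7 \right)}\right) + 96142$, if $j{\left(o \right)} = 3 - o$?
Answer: $78747$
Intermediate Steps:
$\left(-22645 + \left(-15\right) \left(-35\right) j{\left(-7 \right)}\right) + 96142 = \left(-22645 + \left(-15\right) \left(-35\right) \left(3 - -7\right)\right) + 96142 = \left(-22645 + 525 \left(3 + 7\right)\right) + 96142 = \left(-22645 + 525 \cdot 10\right) + 96142 = \left(-22645 + 5250\right) + 96142 = -17395 + 96142 = 78747$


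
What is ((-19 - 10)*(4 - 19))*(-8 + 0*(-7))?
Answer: -3480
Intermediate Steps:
((-19 - 10)*(4 - 19))*(-8 + 0*(-7)) = (-29*(-15))*(-8 + 0) = 435*(-8) = -3480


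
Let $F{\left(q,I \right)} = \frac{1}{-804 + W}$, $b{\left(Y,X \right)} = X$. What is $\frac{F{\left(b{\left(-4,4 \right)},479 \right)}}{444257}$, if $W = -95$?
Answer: $- \frac{1}{399387043} \approx -2.5038 \cdot 10^{-9}$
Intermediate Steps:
$F{\left(q,I \right)} = - \frac{1}{899}$ ($F{\left(q,I \right)} = \frac{1}{-804 - 95} = \frac{1}{-899} = - \frac{1}{899}$)
$\frac{F{\left(b{\left(-4,4 \right)},479 \right)}}{444257} = - \frac{1}{899 \cdot 444257} = \left(- \frac{1}{899}\right) \frac{1}{444257} = - \frac{1}{399387043}$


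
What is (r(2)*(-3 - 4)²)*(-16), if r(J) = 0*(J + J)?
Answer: 0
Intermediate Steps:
r(J) = 0 (r(J) = 0*(2*J) = 0)
(r(2)*(-3 - 4)²)*(-16) = (0*(-3 - 4)²)*(-16) = (0*(-7)²)*(-16) = (0*49)*(-16) = 0*(-16) = 0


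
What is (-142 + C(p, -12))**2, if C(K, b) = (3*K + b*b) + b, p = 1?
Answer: 49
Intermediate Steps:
C(K, b) = b + b**2 + 3*K (C(K, b) = (3*K + b**2) + b = (b**2 + 3*K) + b = b + b**2 + 3*K)
(-142 + C(p, -12))**2 = (-142 + (-12 + (-12)**2 + 3*1))**2 = (-142 + (-12 + 144 + 3))**2 = (-142 + 135)**2 = (-7)**2 = 49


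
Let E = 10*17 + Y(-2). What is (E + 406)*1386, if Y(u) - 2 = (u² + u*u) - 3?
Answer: 808038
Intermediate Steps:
Y(u) = -1 + 2*u² (Y(u) = 2 + ((u² + u*u) - 3) = 2 + ((u² + u²) - 3) = 2 + (2*u² - 3) = 2 + (-3 + 2*u²) = -1 + 2*u²)
E = 177 (E = 10*17 + (-1 + 2*(-2)²) = 170 + (-1 + 2*4) = 170 + (-1 + 8) = 170 + 7 = 177)
(E + 406)*1386 = (177 + 406)*1386 = 583*1386 = 808038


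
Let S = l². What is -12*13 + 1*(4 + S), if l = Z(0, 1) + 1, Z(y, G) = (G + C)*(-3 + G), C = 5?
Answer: -31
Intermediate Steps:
Z(y, G) = (-3 + G)*(5 + G) (Z(y, G) = (G + 5)*(-3 + G) = (5 + G)*(-3 + G) = (-3 + G)*(5 + G))
l = -11 (l = (-15 + 1² + 2*1) + 1 = (-15 + 1 + 2) + 1 = -12 + 1 = -11)
S = 121 (S = (-11)² = 121)
-12*13 + 1*(4 + S) = -12*13 + 1*(4 + 121) = -156 + 1*125 = -156 + 125 = -31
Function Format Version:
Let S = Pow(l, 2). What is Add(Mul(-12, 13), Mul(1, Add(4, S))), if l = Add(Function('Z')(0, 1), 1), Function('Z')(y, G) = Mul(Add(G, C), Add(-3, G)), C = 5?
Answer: -31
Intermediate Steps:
Function('Z')(y, G) = Mul(Add(-3, G), Add(5, G)) (Function('Z')(y, G) = Mul(Add(G, 5), Add(-3, G)) = Mul(Add(5, G), Add(-3, G)) = Mul(Add(-3, G), Add(5, G)))
l = -11 (l = Add(Add(-15, Pow(1, 2), Mul(2, 1)), 1) = Add(Add(-15, 1, 2), 1) = Add(-12, 1) = -11)
S = 121 (S = Pow(-11, 2) = 121)
Add(Mul(-12, 13), Mul(1, Add(4, S))) = Add(Mul(-12, 13), Mul(1, Add(4, 121))) = Add(-156, Mul(1, 125)) = Add(-156, 125) = -31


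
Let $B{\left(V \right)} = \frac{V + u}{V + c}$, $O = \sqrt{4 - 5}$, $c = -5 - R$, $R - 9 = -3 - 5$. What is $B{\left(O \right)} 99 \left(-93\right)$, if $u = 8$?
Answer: $\frac{432729}{37} + \frac{128898 i}{37} \approx 11695.0 + 3483.7 i$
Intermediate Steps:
$R = 1$ ($R = 9 - 8 = 1$)
$c = -6$ ($c = -5 - 1 = -6$)
$O = i$ ($O = \sqrt{-1} = i \approx 1.0 i$)
$B{\left(V \right)} = \frac{8 + V}{-6 + V}$ ($B{\left(V \right)} = \frac{V + 8}{V - 6} = \frac{8 + V}{-6 + V}$)
$B{\left(O \right)} 99 \left(-93\right) = \frac{8 + i}{-6 + i} 99 \left(-93\right) = \frac{-6 - i}{37} \left(8 + i\right) 99 \left(-93\right) = \frac{\left(-6 - i\right) \left(8 + i\right)}{37} \cdot 99 \left(-93\right) = \frac{99 \left(-6 - i\right) \left(8 + i\right)}{37} \left(-93\right) = - \frac{9207 \left(-6 - i\right) \left(8 + i\right)}{37}$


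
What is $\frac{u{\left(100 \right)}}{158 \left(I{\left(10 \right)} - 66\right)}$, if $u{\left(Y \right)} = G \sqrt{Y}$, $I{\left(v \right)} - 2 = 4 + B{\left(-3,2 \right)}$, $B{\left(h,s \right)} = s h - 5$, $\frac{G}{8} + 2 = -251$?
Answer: $\frac{10120}{5609} \approx 1.8042$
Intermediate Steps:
$G = -2024$ ($G = -16 + 8 \left(-251\right) = -16 - 2008 = -2024$)
$B{\left(h,s \right)} = -5 + h s$ ($B{\left(h,s \right)} = h s - 5 = -5 + h s$)
$I{\left(v \right)} = -5$ ($I{\left(v \right)} = 2 + \left(4 - 11\right) = 2 - 7 = -5$)
$u{\left(Y \right)} = - 2024 \sqrt{Y}$
$\frac{u{\left(100 \right)}}{158 \left(I{\left(10 \right)} - 66\right)} = \frac{\left(-2024\right) \sqrt{100}}{158 \left(-5 - 66\right)} = \frac{\left(-2024\right) 10}{158 \left(-71\right)} = - \frac{20240}{-11218} = \left(-20240\right) \left(- \frac{1}{11218}\right) = \frac{10120}{5609}$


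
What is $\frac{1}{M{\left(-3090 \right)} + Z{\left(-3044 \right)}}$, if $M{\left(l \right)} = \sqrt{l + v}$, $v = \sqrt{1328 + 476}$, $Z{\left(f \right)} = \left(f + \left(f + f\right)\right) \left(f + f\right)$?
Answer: $\frac{1}{55595616 + i \sqrt{3090 - 2 \sqrt{451}}} \approx 1.7987 \cdot 10^{-8} - 2.0 \cdot 10^{-14} i$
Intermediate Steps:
$Z{\left(f \right)} = 6 f^{2}$ ($Z{\left(f \right)} = \left(f + 2 f\right) 2 f = 3 f 2 f = 6 f^{2}$)
$v = 2 \sqrt{451}$ ($v = \sqrt{1804} = 2 \sqrt{451} \approx 42.474$)
$M{\left(l \right)} = \sqrt{l + 2 \sqrt{451}}$
$\frac{1}{M{\left(-3090 \right)} + Z{\left(-3044 \right)}} = \frac{1}{\sqrt{-3090 + 2 \sqrt{451}} + 6 \left(-3044\right)^{2}} = \frac{1}{\sqrt{-3090 + 2 \sqrt{451}} + 6 \cdot 9265936} = \frac{1}{\sqrt{-3090 + 2 \sqrt{451}} + 55595616} = \frac{1}{55595616 + \sqrt{-3090 + 2 \sqrt{451}}}$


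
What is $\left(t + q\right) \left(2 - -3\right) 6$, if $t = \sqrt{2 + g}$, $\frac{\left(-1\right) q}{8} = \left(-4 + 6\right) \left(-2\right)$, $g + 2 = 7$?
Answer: $960 + 30 \sqrt{7} \approx 1039.4$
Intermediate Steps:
$g = 5$ ($g = -2 + 7 = 5$)
$q = 32$ ($q = - 8 \left(-4 + 6\right) \left(-2\right) = - 8 \cdot 2 \left(-2\right) = \left(-8\right) \left(-4\right) = 32$)
$t = \sqrt{7}$ ($t = \sqrt{2 + 5} = \sqrt{7} \approx 2.6458$)
$\left(t + q\right) \left(2 - -3\right) 6 = \left(\sqrt{7} + 32\right) \left(2 - -3\right) 6 = \left(32 + \sqrt{7}\right) \left(2 + 3\right) 6 = \left(32 + \sqrt{7}\right) 5 \cdot 6 = \left(32 + \sqrt{7}\right) 30 = 960 + 30 \sqrt{7}$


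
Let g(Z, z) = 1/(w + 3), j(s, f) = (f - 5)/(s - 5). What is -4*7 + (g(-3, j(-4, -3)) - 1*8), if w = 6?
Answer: -323/9 ≈ -35.889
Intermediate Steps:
j(s, f) = (-5 + f)/(-5 + s)
g(Z, z) = ⅑ (g(Z, z) = 1/(6 + 3) = 1/9 = ⅑)
-4*7 + (g(-3, j(-4, -3)) - 1*8) = -4*7 + (⅑ - 1*8) = -28 + (⅑ - 8) = -28 - 71/9 = -323/9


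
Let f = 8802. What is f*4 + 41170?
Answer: 76378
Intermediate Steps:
f*4 + 41170 = 8802*4 + 41170 = 35208 + 41170 = 76378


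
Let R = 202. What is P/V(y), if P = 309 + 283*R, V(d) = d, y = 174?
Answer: 57475/174 ≈ 330.32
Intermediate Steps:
P = 57475 (P = 309 + 283*202 = 309 + 57166 = 57475)
P/V(y) = 57475/174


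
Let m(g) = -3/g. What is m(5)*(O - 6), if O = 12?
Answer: -18/5 ≈ -3.6000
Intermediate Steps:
m(5)*(O - 6) = (-3/5)*(12 - 6) = -3*⅕*6 = -⅗*6 = -18/5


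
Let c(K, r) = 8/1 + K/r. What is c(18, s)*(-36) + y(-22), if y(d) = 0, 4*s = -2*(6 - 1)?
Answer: -144/5 ≈ -28.800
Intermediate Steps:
s = -5/2 (s = (-2*(6 - 1))/4 = (-2*5)/4 = (¼)*(-10) = -5/2 ≈ -2.5000)
c(K, r) = 8 + K/r (c(K, r) = 8*1 + K/r = 8 + K/r)
c(18, s)*(-36) + y(-22) = (8 + 18/(-5/2))*(-36) + 0 = (8 + 18*(-⅖))*(-36) + 0 = (8 - 36/5)*(-36) + 0 = (⅘)*(-36) + 0 = -144/5 + 0 = -144/5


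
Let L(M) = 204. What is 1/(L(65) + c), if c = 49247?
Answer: 1/49451 ≈ 2.0222e-5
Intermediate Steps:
1/(L(65) + c) = 1/(204 + 49247) = 1/49451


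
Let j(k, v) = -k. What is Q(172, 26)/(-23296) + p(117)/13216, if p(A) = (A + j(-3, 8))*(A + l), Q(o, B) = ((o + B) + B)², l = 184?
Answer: 1777/3068 ≈ 0.57920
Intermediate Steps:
Q(o, B) = (o + 2*B)² (Q(o, B) = ((B + o) + B)² = (o + 2*B)²)
p(A) = (3 + A)*(184 + A) (p(A) = (A - 1*(-3))*(A + 184) = (A + 3)*(184 + A) = (3 + A)*(184 + A))
Q(172, 26)/(-23296) + p(117)/13216 = (172 + 2*26)²/(-23296) + (552 + 117² + 187*117)/13216 = (172 + 52)²*(-1/23296) + (552 + 13689 + 21879)*(1/13216) = 224²*(-1/23296) + 36120*(1/13216) = 50176*(-1/23296) + 645/236 = -28/13 + 645/236 = 1777/3068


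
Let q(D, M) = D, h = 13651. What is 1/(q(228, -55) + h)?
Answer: 1/13879 ≈ 7.2051e-5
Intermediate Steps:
1/(q(228, -55) + h) = 1/(228 + 13651) = 1/13879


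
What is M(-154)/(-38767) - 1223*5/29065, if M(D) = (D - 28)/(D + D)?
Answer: -1043140471/4957756562 ≈ -0.21041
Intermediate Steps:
M(D) = (-28 + D)/(2*D) (M(D) = (-28 + D)/((2*D)) = (-28 + D)*(1/(2*D)) = (-28 + D)/(2*D))
M(-154)/(-38767) - 1223*5/29065 = ((½)*(-28 - 154)/(-154))/(-38767) - 1223*5/29065 = ((½)*(-1/154)*(-182))*(-1/38767) - 6115*1/29065 = (13/22)*(-1/38767) - 1223/5813 = -13/852874 - 1223/5813 = -1043140471/4957756562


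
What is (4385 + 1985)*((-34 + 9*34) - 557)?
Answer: -1815450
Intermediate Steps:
(4385 + 1985)*((-34 + 9*34) - 557) = 6370*((-34 + 306) - 557) = 6370*(272 - 557) = 6370*(-285) = -1815450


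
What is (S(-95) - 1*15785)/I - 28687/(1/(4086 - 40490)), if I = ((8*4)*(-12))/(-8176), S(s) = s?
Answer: 3131950309/3 ≈ 1.0440e+9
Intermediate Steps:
I = 24/511 (I = (32*(-12))*(-1/8176) = -384*(-1/8176) = 24/511 ≈ 0.046967)
(S(-95) - 1*15785)/I - 28687/(1/(4086 - 40490)) = (-95 - 1*15785)/(24/511) - 28687/(1/(4086 - 40490)) = (-95 - 15785)*(511/24) - 28687/(1/(-36404)) = -15880*511/24 - 28687/(-1/36404) = -1014335/3 - 28687*(-36404) = -1014335/3 + 1044321548 = 3131950309/3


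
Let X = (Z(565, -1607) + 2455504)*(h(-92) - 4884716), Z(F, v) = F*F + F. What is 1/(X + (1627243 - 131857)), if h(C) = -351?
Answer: -1/13557495639312 ≈ -7.3760e-14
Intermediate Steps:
Z(F, v) = F + F**2 (Z(F, v) = F**2 + F = F + F**2)
X = -13557497134698 (X = (565*(1 + 565) + 2455504)*(-351 - 4884716) = (565*566 + 2455504)*(-4885067) = (319790 + 2455504)*(-4885067) = 2775294*(-4885067) = -13557497134698)
1/(X + (1627243 - 131857)) = 1/(-13557497134698 + (1627243 - 131857)) = 1/(-13557497134698 + 1495386) = 1/(-13557495639312) = -1/13557495639312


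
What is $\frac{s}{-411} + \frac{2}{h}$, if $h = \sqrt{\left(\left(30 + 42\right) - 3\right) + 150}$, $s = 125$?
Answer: $- \frac{125}{411} + \frac{2 \sqrt{219}}{219} \approx -0.16899$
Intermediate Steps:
$h = \sqrt{219}$ ($h = \sqrt{\left(72 - 3\right) + 150} = \sqrt{69 + 150} = \sqrt{219} \approx 14.799$)
$\frac{s}{-411} + \frac{2}{h} = \frac{125}{-411} + \frac{2}{\sqrt{219}} = 125 \left(- \frac{1}{411}\right) + 2 \frac{\sqrt{219}}{219} = - \frac{125}{411} + \frac{2 \sqrt{219}}{219}$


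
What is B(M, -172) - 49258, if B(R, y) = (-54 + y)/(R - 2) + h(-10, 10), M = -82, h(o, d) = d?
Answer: -2068303/42 ≈ -49245.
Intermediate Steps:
B(R, y) = 10 + (-54 + y)/(-2 + R) (B(R, y) = (-54 + y)/(R - 2) + 10 = (-54 + y)/(-2 + R) + 10 = 10 + (-54 + y)/(-2 + R))
B(M, -172) - 49258 = (-74 - 172 + 10*(-82))/(-2 - 82) - 49258 = (-74 - 172 - 820)/(-84) - 49258 = -1/84*(-1066) - 49258 = 533/42 - 49258 = -2068303/42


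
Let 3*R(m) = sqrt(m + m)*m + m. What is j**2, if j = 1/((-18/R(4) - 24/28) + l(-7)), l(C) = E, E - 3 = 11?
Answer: 201412/30547729 + 91152*sqrt(2)/30547729 ≈ 0.010813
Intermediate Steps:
E = 14 (E = 3 + 11 = 14)
l(C) = 14
R(m) = m/3 + sqrt(2)*m**(3/2)/3 (R(m) = (sqrt(m + m)*m + m)/3 = (sqrt(2*m)*m + m)/3 = ((sqrt(2)*sqrt(m))*m + m)/3 = (sqrt(2)*m**(3/2) + m)/3 = (m + sqrt(2)*m**(3/2))/3 = m/3 + sqrt(2)*m**(3/2)/3)
j = 1/(92/7 - 18/(4/3 + 8*sqrt(2)/3)) (j = 1/((-18/((1/3)*4 + sqrt(2)*4**(3/2)/3) - 24/28) + 14) = 1/((-18/(4/3 + (1/3)*sqrt(2)*8) - 24*1/28) + 14) = 1/((-18/(4/3 + 8*sqrt(2)/3) - 6/7) + 14) = 1/((-6/7 - 18/(4/3 + 8*sqrt(2)/3)) + 14) = 1/(92/7 - 18/(4/3 + 8*sqrt(2)/3)) ≈ 0.10399)
j**2 = (422/5527 + 108*sqrt(2)/5527)**2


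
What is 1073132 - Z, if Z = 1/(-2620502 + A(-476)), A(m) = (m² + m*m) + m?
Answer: 2326363451033/2167826 ≈ 1.0731e+6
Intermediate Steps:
A(m) = m + 2*m² (A(m) = (m² + m²) + m = 2*m² + m = m + 2*m²)
Z = -1/2167826 (Z = 1/(-2620502 - 476*(1 + 2*(-476))) = 1/(-2620502 - 476*(1 - 952)) = 1/(-2620502 - 476*(-951)) = 1/(-2620502 + 452676) = 1/(-2167826) = -1/2167826 ≈ -4.6129e-7)
1073132 - Z = 1073132 - 1*(-1/2167826) = 1073132 + 1/2167826 = 2326363451033/2167826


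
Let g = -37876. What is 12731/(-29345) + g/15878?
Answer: -38635707/13704115 ≈ -2.8193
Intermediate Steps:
12731/(-29345) + g/15878 = 12731/(-29345) - 37876/15878 = 12731*(-1/29345) - 37876*1/15878 = -12731/29345 - 1114/467 = -38635707/13704115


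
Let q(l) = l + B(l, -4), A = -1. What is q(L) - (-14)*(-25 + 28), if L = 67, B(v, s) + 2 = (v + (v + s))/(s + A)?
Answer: 81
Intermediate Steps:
B(v, s) = -2 + (s + 2*v)/(-1 + s) (B(v, s) = -2 + (v + (v + s))/(s - 1) = -2 + (v + (s + v))/(-1 + s) = -2 + (s + 2*v)/(-1 + s))
q(l) = -6/5 + 3*l/5 (q(l) = l + (2 - 1*(-4) + 2*l)/(-1 - 4) = l + (2 + 4 + 2*l)/(-5) = l - (6 + 2*l)/5 = l + (-6/5 - 2*l/5) = -6/5 + 3*l/5)
q(L) - (-14)*(-25 + 28) = (-6/5 + (⅗)*67) - (-14)*(-25 + 28) = (-6/5 + 201/5) - (-14)*3 = 39 - 1*(-42) = 39 + 42 = 81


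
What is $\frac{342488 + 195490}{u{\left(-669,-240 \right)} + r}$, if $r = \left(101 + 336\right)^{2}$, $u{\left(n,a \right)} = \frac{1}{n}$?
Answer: $\frac{25707663}{9125590} \approx 2.8171$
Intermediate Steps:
$r = 190969$ ($r = 437^{2} = 190969$)
$\frac{342488 + 195490}{u{\left(-669,-240 \right)} + r} = \frac{342488 + 195490}{\frac{1}{-669} + 190969} = \frac{537978}{- \frac{1}{669} + 190969} = \frac{537978}{\frac{127758260}{669}} = 537978 \cdot \frac{669}{127758260} = \frac{25707663}{9125590}$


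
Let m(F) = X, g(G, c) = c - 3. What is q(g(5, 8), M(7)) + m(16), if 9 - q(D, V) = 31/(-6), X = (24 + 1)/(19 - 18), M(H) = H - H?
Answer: 235/6 ≈ 39.167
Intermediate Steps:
g(G, c) = -3 + c
M(H) = 0
X = 25 (X = 25/1 = 25*1 = 25)
m(F) = 25
q(D, V) = 85/6 (q(D, V) = 9 - 31/(-6) = 9 - 31*(-1)/6 = 9 - 1*(-31/6) = 9 + 31/6 = 85/6)
q(g(5, 8), M(7)) + m(16) = 85/6 + 25 = 235/6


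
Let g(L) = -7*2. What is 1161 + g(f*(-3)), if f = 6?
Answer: 1147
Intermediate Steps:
g(L) = -14
1161 + g(f*(-3)) = 1161 - 14 = 1147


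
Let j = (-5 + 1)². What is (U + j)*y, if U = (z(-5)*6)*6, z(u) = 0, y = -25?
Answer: -400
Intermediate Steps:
U = 0 (U = (0*6)*6 = 0*6 = 0)
j = 16 (j = (-4)² = 16)
(U + j)*y = (0 + 16)*(-25) = 16*(-25) = -400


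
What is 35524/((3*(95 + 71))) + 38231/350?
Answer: 189593/1050 ≈ 180.56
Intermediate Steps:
35524/((3*(95 + 71))) + 38231/350 = 35524/((3*166)) + 38231*(1/350) = 35524/498 + 38231/350 = 35524*(1/498) + 38231/350 = 214/3 + 38231/350 = 189593/1050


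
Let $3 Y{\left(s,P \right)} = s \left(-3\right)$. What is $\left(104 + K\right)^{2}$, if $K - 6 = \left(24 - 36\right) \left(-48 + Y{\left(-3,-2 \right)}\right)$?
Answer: $422500$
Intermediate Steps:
$Y{\left(s,P \right)} = - s$ ($Y{\left(s,P \right)} = \frac{s \left(-3\right)}{3} = \frac{\left(-3\right) s}{3} = - s$)
$K = 546$ ($K = 6 + \left(24 - 36\right) \left(-48 - -3\right) = 6 - 12 \left(-48 + 3\right) = 6 - -540 = 6 + 540 = 546$)
$\left(104 + K\right)^{2} = \left(104 + 546\right)^{2} = 650^{2} = 422500$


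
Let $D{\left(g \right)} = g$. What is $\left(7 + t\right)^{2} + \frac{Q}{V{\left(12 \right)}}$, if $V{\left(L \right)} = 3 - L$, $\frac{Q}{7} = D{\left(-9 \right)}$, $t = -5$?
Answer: $11$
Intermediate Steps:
$Q = -63$ ($Q = 7 \left(-9\right) = -63$)
$\left(7 + t\right)^{2} + \frac{Q}{V{\left(12 \right)}} = \left(7 - 5\right)^{2} - \frac{63}{3 - 12} = 2^{2} - \frac{63}{3 - 12} = 4 - \frac{63}{-9} = 4 - -7 = 4 + 7 = 11$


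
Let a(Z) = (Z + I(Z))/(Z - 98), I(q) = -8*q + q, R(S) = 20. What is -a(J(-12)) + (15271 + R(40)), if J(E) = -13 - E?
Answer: 504605/33 ≈ 15291.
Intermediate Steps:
I(q) = -7*q
a(Z) = -6*Z/(-98 + Z) (a(Z) = (Z - 7*Z)/(Z - 98) = (-6*Z)/(-98 + Z) = -6*Z/(-98 + Z))
-a(J(-12)) + (15271 + R(40)) = -(-6)*(-13 - 1*(-12))/(-98 + (-13 - 1*(-12))) + (15271 + 20) = -(-6)*(-13 + 12)/(-98 + (-13 + 12)) + 15291 = -(-6)*(-1)/(-98 - 1) + 15291 = -(-6)*(-1)/(-99) + 15291 = -(-6)*(-1)*(-1)/99 + 15291 = -1*(-2/33) + 15291 = 2/33 + 15291 = 504605/33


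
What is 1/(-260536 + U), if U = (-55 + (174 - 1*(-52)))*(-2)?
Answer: -1/260878 ≈ -3.8332e-6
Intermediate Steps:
U = -342 (U = (-55 + (174 + 52))*(-2) = (-55 + 226)*(-2) = 171*(-2) = -342)
1/(-260536 + U) = 1/(-260536 - 342) = 1/(-260878) = -1/260878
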